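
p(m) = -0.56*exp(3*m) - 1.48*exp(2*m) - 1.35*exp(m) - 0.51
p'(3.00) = -14834.45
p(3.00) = -5162.43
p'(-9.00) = 0.00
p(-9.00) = -0.51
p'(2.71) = -6392.15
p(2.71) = -2256.19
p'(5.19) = -9806813.60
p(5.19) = -3284989.65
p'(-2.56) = -0.12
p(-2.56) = -0.62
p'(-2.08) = -0.22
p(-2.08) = -0.70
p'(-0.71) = -1.58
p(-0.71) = -1.60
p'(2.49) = -3394.63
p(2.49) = -1214.67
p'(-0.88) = -1.19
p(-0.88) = -1.36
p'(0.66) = -25.86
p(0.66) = -12.72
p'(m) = -1.68*exp(3*m) - 2.96*exp(2*m) - 1.35*exp(m)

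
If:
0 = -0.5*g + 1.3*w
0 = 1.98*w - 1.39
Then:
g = 1.83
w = 0.70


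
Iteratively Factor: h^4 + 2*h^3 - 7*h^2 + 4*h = (h - 1)*(h^3 + 3*h^2 - 4*h) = (h - 1)^2*(h^2 + 4*h) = h*(h - 1)^2*(h + 4)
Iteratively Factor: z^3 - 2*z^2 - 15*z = (z - 5)*(z^2 + 3*z) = z*(z - 5)*(z + 3)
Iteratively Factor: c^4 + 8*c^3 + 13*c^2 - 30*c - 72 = (c + 4)*(c^3 + 4*c^2 - 3*c - 18) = (c - 2)*(c + 4)*(c^2 + 6*c + 9) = (c - 2)*(c + 3)*(c + 4)*(c + 3)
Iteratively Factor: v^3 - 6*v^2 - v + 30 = (v + 2)*(v^2 - 8*v + 15) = (v - 5)*(v + 2)*(v - 3)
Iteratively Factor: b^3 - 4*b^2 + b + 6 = (b + 1)*(b^2 - 5*b + 6) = (b - 3)*(b + 1)*(b - 2)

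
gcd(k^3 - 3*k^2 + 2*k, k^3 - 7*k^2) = k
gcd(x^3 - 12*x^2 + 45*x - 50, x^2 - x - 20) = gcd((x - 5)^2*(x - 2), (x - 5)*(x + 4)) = x - 5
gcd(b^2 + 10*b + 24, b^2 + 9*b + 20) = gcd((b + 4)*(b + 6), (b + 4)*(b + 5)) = b + 4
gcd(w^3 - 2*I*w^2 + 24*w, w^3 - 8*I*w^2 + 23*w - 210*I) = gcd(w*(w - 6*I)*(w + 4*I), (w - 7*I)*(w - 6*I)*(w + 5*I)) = w - 6*I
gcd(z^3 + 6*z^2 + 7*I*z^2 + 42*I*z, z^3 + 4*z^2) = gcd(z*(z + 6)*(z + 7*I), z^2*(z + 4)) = z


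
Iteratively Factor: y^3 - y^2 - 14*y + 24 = (y - 3)*(y^2 + 2*y - 8) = (y - 3)*(y - 2)*(y + 4)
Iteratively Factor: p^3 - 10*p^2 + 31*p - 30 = (p - 5)*(p^2 - 5*p + 6) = (p - 5)*(p - 2)*(p - 3)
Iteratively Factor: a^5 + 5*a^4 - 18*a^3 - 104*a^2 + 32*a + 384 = (a + 3)*(a^4 + 2*a^3 - 24*a^2 - 32*a + 128) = (a + 3)*(a + 4)*(a^3 - 2*a^2 - 16*a + 32) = (a + 3)*(a + 4)^2*(a^2 - 6*a + 8) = (a - 2)*(a + 3)*(a + 4)^2*(a - 4)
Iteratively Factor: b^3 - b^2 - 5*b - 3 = (b - 3)*(b^2 + 2*b + 1) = (b - 3)*(b + 1)*(b + 1)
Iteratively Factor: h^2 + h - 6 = (h + 3)*(h - 2)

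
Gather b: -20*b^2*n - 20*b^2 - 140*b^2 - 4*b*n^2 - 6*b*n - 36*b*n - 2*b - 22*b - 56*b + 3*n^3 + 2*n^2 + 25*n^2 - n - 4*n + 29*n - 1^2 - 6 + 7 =b^2*(-20*n - 160) + b*(-4*n^2 - 42*n - 80) + 3*n^3 + 27*n^2 + 24*n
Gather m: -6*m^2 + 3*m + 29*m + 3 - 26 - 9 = -6*m^2 + 32*m - 32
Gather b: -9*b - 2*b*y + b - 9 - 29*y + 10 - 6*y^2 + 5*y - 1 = b*(-2*y - 8) - 6*y^2 - 24*y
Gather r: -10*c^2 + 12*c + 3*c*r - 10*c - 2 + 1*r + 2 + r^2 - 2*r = -10*c^2 + 2*c + r^2 + r*(3*c - 1)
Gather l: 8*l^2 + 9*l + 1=8*l^2 + 9*l + 1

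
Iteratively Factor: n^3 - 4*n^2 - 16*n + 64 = (n - 4)*(n^2 - 16) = (n - 4)^2*(n + 4)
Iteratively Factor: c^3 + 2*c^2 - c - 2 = (c - 1)*(c^2 + 3*c + 2) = (c - 1)*(c + 2)*(c + 1)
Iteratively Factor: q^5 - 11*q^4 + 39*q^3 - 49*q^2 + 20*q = (q - 5)*(q^4 - 6*q^3 + 9*q^2 - 4*q) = (q - 5)*(q - 1)*(q^3 - 5*q^2 + 4*q) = q*(q - 5)*(q - 1)*(q^2 - 5*q + 4) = q*(q - 5)*(q - 4)*(q - 1)*(q - 1)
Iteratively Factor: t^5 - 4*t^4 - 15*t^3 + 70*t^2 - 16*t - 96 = (t - 3)*(t^4 - t^3 - 18*t^2 + 16*t + 32) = (t - 3)*(t + 1)*(t^3 - 2*t^2 - 16*t + 32) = (t - 3)*(t + 1)*(t + 4)*(t^2 - 6*t + 8) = (t - 3)*(t - 2)*(t + 1)*(t + 4)*(t - 4)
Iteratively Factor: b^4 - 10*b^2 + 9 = (b - 1)*(b^3 + b^2 - 9*b - 9) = (b - 3)*(b - 1)*(b^2 + 4*b + 3) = (b - 3)*(b - 1)*(b + 3)*(b + 1)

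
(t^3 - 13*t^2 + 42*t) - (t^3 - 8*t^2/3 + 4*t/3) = -31*t^2/3 + 122*t/3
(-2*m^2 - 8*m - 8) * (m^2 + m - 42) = -2*m^4 - 10*m^3 + 68*m^2 + 328*m + 336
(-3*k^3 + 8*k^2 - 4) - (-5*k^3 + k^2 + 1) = 2*k^3 + 7*k^2 - 5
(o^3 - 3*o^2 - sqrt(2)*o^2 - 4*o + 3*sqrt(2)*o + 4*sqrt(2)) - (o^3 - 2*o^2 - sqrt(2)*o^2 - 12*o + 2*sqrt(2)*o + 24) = -o^2 + sqrt(2)*o + 8*o - 24 + 4*sqrt(2)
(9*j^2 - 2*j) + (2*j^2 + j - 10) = 11*j^2 - j - 10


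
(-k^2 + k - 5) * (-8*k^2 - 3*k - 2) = 8*k^4 - 5*k^3 + 39*k^2 + 13*k + 10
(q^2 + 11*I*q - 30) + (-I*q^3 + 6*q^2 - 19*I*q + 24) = -I*q^3 + 7*q^2 - 8*I*q - 6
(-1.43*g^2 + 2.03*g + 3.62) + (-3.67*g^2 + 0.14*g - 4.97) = -5.1*g^2 + 2.17*g - 1.35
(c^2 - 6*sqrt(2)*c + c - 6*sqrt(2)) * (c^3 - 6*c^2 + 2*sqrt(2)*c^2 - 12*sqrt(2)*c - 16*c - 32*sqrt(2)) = c^5 - 4*sqrt(2)*c^4 - 5*c^4 - 46*c^3 + 20*sqrt(2)*c^3 + 104*c^2 + 88*sqrt(2)*c^2 + 64*sqrt(2)*c + 528*c + 384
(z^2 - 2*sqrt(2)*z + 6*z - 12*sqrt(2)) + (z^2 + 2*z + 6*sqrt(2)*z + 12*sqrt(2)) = 2*z^2 + 4*sqrt(2)*z + 8*z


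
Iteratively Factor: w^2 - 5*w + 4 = (w - 4)*(w - 1)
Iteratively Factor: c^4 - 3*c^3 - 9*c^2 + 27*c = (c + 3)*(c^3 - 6*c^2 + 9*c) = (c - 3)*(c + 3)*(c^2 - 3*c) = c*(c - 3)*(c + 3)*(c - 3)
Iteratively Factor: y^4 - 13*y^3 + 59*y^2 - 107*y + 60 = (y - 1)*(y^3 - 12*y^2 + 47*y - 60) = (y - 3)*(y - 1)*(y^2 - 9*y + 20) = (y - 4)*(y - 3)*(y - 1)*(y - 5)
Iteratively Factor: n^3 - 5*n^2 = (n)*(n^2 - 5*n) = n*(n - 5)*(n)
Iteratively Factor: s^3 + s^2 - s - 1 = (s + 1)*(s^2 - 1) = (s - 1)*(s + 1)*(s + 1)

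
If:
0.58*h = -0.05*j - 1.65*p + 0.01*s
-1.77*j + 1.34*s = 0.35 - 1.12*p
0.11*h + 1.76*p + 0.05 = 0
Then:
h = 0.121417384468444 - 0.0586507647351867*s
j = 0.759381668661844*s - 0.220518304367781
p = 0.00366567279594917*s - 0.0359976774383686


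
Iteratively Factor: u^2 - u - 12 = (u - 4)*(u + 3)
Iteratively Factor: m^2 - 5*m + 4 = (m - 4)*(m - 1)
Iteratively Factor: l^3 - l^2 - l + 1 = (l + 1)*(l^2 - 2*l + 1) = (l - 1)*(l + 1)*(l - 1)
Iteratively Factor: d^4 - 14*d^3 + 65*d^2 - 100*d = (d - 4)*(d^3 - 10*d^2 + 25*d) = (d - 5)*(d - 4)*(d^2 - 5*d) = (d - 5)^2*(d - 4)*(d)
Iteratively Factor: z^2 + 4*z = (z + 4)*(z)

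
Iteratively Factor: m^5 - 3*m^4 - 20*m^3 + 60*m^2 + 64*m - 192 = (m + 2)*(m^4 - 5*m^3 - 10*m^2 + 80*m - 96) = (m + 2)*(m + 4)*(m^3 - 9*m^2 + 26*m - 24) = (m - 2)*(m + 2)*(m + 4)*(m^2 - 7*m + 12) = (m - 3)*(m - 2)*(m + 2)*(m + 4)*(m - 4)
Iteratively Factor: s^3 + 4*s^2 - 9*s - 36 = (s + 4)*(s^2 - 9) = (s + 3)*(s + 4)*(s - 3)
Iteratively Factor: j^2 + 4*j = (j + 4)*(j)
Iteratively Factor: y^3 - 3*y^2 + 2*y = (y)*(y^2 - 3*y + 2) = y*(y - 2)*(y - 1)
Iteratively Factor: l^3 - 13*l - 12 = (l - 4)*(l^2 + 4*l + 3) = (l - 4)*(l + 3)*(l + 1)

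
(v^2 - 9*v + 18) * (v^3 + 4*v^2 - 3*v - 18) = v^5 - 5*v^4 - 21*v^3 + 81*v^2 + 108*v - 324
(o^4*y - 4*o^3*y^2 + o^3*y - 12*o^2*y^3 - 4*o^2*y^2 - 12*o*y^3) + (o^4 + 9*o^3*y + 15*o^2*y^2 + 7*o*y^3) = o^4*y + o^4 - 4*o^3*y^2 + 10*o^3*y - 12*o^2*y^3 + 11*o^2*y^2 - 5*o*y^3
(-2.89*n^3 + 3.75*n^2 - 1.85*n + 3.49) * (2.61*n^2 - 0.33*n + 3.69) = -7.5429*n^5 + 10.7412*n^4 - 16.7301*n^3 + 23.5569*n^2 - 7.9782*n + 12.8781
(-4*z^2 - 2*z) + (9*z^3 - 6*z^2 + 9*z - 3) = 9*z^3 - 10*z^2 + 7*z - 3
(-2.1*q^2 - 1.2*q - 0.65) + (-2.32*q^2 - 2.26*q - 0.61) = -4.42*q^2 - 3.46*q - 1.26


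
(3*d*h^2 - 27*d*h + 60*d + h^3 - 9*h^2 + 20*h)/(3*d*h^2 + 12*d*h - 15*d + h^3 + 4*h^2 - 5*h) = (h^2 - 9*h + 20)/(h^2 + 4*h - 5)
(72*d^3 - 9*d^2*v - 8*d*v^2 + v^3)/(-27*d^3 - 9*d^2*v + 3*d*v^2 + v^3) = (-8*d + v)/(3*d + v)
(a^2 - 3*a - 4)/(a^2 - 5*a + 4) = (a + 1)/(a - 1)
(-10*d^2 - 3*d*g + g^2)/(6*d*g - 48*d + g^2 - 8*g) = (-10*d^2 - 3*d*g + g^2)/(6*d*g - 48*d + g^2 - 8*g)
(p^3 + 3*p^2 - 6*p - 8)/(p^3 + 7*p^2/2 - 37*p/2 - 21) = 2*(p^2 + 2*p - 8)/(2*p^2 + 5*p - 42)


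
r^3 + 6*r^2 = r^2*(r + 6)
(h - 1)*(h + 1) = h^2 - 1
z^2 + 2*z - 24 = (z - 4)*(z + 6)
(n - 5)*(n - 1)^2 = n^3 - 7*n^2 + 11*n - 5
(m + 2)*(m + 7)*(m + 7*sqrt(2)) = m^3 + 9*m^2 + 7*sqrt(2)*m^2 + 14*m + 63*sqrt(2)*m + 98*sqrt(2)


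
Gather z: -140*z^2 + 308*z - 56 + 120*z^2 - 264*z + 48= -20*z^2 + 44*z - 8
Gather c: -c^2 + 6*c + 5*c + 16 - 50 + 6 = -c^2 + 11*c - 28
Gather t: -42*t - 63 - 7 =-42*t - 70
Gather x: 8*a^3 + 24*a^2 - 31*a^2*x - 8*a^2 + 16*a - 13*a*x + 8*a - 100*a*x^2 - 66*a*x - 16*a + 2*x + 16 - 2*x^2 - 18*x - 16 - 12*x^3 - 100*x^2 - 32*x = 8*a^3 + 16*a^2 + 8*a - 12*x^3 + x^2*(-100*a - 102) + x*(-31*a^2 - 79*a - 48)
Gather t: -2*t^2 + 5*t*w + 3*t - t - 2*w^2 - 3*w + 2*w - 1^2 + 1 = -2*t^2 + t*(5*w + 2) - 2*w^2 - w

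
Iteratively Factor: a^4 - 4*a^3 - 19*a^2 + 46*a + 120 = (a + 2)*(a^3 - 6*a^2 - 7*a + 60) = (a - 5)*(a + 2)*(a^2 - a - 12) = (a - 5)*(a - 4)*(a + 2)*(a + 3)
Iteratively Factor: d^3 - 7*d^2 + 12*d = (d)*(d^2 - 7*d + 12) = d*(d - 4)*(d - 3)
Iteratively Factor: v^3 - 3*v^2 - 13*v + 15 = (v - 5)*(v^2 + 2*v - 3) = (v - 5)*(v - 1)*(v + 3)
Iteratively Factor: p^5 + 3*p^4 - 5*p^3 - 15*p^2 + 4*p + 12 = (p - 2)*(p^4 + 5*p^3 + 5*p^2 - 5*p - 6) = (p - 2)*(p + 3)*(p^3 + 2*p^2 - p - 2) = (p - 2)*(p + 1)*(p + 3)*(p^2 + p - 2) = (p - 2)*(p - 1)*(p + 1)*(p + 3)*(p + 2)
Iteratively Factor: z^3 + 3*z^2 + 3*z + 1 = (z + 1)*(z^2 + 2*z + 1) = (z + 1)^2*(z + 1)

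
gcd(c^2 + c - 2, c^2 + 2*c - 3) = c - 1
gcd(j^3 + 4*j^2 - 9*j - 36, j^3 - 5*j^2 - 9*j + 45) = j^2 - 9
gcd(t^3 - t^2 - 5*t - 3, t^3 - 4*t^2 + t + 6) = t^2 - 2*t - 3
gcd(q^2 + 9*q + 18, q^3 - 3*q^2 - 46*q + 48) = q + 6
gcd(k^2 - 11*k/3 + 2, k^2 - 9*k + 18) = k - 3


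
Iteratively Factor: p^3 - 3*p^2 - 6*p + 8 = (p - 1)*(p^2 - 2*p - 8) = (p - 4)*(p - 1)*(p + 2)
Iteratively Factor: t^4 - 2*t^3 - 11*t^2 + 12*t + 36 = (t + 2)*(t^3 - 4*t^2 - 3*t + 18) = (t - 3)*(t + 2)*(t^2 - t - 6) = (t - 3)^2*(t + 2)*(t + 2)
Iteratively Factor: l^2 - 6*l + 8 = (l - 4)*(l - 2)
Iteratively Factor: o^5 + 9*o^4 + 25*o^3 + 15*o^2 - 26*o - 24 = (o + 2)*(o^4 + 7*o^3 + 11*o^2 - 7*o - 12) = (o + 2)*(o + 4)*(o^3 + 3*o^2 - o - 3) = (o + 2)*(o + 3)*(o + 4)*(o^2 - 1) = (o + 1)*(o + 2)*(o + 3)*(o + 4)*(o - 1)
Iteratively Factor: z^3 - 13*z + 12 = (z - 3)*(z^2 + 3*z - 4) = (z - 3)*(z - 1)*(z + 4)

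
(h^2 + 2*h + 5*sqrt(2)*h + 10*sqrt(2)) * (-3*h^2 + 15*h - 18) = -3*h^4 - 15*sqrt(2)*h^3 + 9*h^3 + 12*h^2 + 45*sqrt(2)*h^2 - 36*h + 60*sqrt(2)*h - 180*sqrt(2)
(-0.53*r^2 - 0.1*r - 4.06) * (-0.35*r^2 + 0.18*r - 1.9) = 0.1855*r^4 - 0.0604*r^3 + 2.41*r^2 - 0.5408*r + 7.714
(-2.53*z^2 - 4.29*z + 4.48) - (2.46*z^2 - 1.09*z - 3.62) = -4.99*z^2 - 3.2*z + 8.1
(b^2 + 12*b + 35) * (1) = b^2 + 12*b + 35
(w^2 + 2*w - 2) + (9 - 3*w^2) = -2*w^2 + 2*w + 7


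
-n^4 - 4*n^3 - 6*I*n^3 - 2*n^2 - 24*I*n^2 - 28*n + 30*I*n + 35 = (n + 5)*(n + 7*I)*(I*n + 1)*(I*n - I)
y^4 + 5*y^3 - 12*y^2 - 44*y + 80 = (y - 2)^2*(y + 4)*(y + 5)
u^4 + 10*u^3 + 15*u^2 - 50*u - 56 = (u - 2)*(u + 1)*(u + 4)*(u + 7)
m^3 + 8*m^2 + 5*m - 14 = (m - 1)*(m + 2)*(m + 7)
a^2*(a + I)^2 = a^4 + 2*I*a^3 - a^2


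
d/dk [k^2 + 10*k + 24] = 2*k + 10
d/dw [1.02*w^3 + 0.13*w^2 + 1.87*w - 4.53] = 3.06*w^2 + 0.26*w + 1.87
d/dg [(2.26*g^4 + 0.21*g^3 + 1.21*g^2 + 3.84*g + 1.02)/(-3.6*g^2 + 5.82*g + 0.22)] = (-16.272*g^5 + 38.7036*g^4 + 4.4332*g^3 + 21.0048*g^2 + 7.8764*g - 5.0916)/(12.96*g^4 - 41.904*g^3 + 32.2884*g^2 + 2.5608*g + 0.0484)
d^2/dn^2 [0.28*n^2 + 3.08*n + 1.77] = 0.560000000000000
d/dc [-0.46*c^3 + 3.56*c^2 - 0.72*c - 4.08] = -1.38*c^2 + 7.12*c - 0.72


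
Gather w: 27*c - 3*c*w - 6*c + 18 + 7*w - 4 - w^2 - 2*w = 21*c - w^2 + w*(5 - 3*c) + 14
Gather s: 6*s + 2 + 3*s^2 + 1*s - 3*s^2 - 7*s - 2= 0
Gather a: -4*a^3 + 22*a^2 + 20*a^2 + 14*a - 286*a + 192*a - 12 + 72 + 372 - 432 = -4*a^3 + 42*a^2 - 80*a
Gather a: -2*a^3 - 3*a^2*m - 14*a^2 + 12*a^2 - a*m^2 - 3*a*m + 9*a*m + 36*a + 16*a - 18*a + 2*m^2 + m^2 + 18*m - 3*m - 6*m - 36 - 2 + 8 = -2*a^3 + a^2*(-3*m - 2) + a*(-m^2 + 6*m + 34) + 3*m^2 + 9*m - 30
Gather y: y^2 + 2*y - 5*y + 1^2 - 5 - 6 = y^2 - 3*y - 10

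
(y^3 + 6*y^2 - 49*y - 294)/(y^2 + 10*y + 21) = (y^2 - y - 42)/(y + 3)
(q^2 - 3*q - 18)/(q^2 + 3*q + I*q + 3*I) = (q - 6)/(q + I)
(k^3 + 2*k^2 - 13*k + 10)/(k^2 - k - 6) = (-k^3 - 2*k^2 + 13*k - 10)/(-k^2 + k + 6)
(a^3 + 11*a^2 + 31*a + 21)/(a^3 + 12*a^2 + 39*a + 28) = (a + 3)/(a + 4)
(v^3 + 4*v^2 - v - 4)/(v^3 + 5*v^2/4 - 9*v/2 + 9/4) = 4*(v^2 + 5*v + 4)/(4*v^2 + 9*v - 9)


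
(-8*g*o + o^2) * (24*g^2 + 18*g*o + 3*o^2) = -192*g^3*o - 120*g^2*o^2 - 6*g*o^3 + 3*o^4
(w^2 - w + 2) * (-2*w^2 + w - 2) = -2*w^4 + 3*w^3 - 7*w^2 + 4*w - 4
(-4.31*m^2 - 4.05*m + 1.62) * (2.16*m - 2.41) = -9.3096*m^3 + 1.6391*m^2 + 13.2597*m - 3.9042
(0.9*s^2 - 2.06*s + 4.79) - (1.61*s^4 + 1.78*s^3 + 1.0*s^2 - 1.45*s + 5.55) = -1.61*s^4 - 1.78*s^3 - 0.1*s^2 - 0.61*s - 0.76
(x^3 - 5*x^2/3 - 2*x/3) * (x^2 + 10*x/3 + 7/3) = x^5 + 5*x^4/3 - 35*x^3/9 - 55*x^2/9 - 14*x/9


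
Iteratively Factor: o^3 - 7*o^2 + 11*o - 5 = (o - 1)*(o^2 - 6*o + 5) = (o - 1)^2*(o - 5)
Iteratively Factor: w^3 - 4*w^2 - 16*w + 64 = (w - 4)*(w^2 - 16) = (w - 4)*(w + 4)*(w - 4)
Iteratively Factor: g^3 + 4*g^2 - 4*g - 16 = (g + 4)*(g^2 - 4) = (g + 2)*(g + 4)*(g - 2)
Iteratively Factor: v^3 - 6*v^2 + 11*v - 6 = (v - 2)*(v^2 - 4*v + 3) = (v - 2)*(v - 1)*(v - 3)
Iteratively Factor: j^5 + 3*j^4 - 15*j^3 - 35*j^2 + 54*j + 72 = (j + 4)*(j^4 - j^3 - 11*j^2 + 9*j + 18) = (j - 3)*(j + 4)*(j^3 + 2*j^2 - 5*j - 6) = (j - 3)*(j + 3)*(j + 4)*(j^2 - j - 2) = (j - 3)*(j - 2)*(j + 3)*(j + 4)*(j + 1)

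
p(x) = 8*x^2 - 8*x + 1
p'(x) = 16*x - 8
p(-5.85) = 321.58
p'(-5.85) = -101.60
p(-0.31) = 4.25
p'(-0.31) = -12.96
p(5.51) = 199.80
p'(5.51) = 80.16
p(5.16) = 172.72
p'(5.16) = 74.56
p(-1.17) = 21.31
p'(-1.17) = -26.72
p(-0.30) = 4.12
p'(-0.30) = -12.80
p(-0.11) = 1.98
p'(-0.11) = -9.76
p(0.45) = -0.98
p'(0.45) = -0.80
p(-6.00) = 337.00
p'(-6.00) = -104.00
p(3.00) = 49.00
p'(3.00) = 40.00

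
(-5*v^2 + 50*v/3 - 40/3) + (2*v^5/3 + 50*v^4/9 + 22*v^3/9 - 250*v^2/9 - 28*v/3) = 2*v^5/3 + 50*v^4/9 + 22*v^3/9 - 295*v^2/9 + 22*v/3 - 40/3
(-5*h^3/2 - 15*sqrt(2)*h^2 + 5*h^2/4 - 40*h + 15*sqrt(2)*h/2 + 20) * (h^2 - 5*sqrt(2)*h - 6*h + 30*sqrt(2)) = -5*h^5/2 - 5*sqrt(2)*h^4/2 + 65*h^4/4 + 65*sqrt(2)*h^3/4 + 205*h^3/2 - 715*h^2 + 385*sqrt(2)*h^2/2 - 1300*sqrt(2)*h + 330*h + 600*sqrt(2)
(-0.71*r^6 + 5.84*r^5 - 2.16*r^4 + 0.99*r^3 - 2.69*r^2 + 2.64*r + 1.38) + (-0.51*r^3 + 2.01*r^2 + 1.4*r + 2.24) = -0.71*r^6 + 5.84*r^5 - 2.16*r^4 + 0.48*r^3 - 0.68*r^2 + 4.04*r + 3.62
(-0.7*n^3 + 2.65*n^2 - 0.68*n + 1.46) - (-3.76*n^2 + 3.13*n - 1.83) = -0.7*n^3 + 6.41*n^2 - 3.81*n + 3.29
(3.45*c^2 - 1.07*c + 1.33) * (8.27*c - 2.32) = 28.5315*c^3 - 16.8529*c^2 + 13.4815*c - 3.0856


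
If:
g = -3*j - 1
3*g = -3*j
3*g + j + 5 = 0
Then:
No Solution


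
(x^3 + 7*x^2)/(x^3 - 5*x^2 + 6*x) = x*(x + 7)/(x^2 - 5*x + 6)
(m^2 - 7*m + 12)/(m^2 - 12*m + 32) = (m - 3)/(m - 8)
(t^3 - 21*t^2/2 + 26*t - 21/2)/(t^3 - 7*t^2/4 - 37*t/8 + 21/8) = 4*(t - 7)/(4*t + 7)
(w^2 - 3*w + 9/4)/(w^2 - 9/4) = (2*w - 3)/(2*w + 3)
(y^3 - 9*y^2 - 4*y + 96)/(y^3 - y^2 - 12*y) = (y - 8)/y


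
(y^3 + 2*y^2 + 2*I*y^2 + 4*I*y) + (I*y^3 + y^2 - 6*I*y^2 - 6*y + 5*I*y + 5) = y^3 + I*y^3 + 3*y^2 - 4*I*y^2 - 6*y + 9*I*y + 5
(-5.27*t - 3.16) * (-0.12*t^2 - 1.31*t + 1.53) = 0.6324*t^3 + 7.2829*t^2 - 3.9235*t - 4.8348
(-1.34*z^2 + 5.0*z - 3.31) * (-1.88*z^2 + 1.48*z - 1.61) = 2.5192*z^4 - 11.3832*z^3 + 15.7802*z^2 - 12.9488*z + 5.3291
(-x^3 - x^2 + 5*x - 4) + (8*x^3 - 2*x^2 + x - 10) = 7*x^3 - 3*x^2 + 6*x - 14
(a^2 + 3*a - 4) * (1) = a^2 + 3*a - 4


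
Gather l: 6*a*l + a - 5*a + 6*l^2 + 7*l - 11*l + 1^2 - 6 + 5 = -4*a + 6*l^2 + l*(6*a - 4)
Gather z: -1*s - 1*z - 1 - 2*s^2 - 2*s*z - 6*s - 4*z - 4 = -2*s^2 - 7*s + z*(-2*s - 5) - 5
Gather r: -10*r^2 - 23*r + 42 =-10*r^2 - 23*r + 42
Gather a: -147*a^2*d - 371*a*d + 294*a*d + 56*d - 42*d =-147*a^2*d - 77*a*d + 14*d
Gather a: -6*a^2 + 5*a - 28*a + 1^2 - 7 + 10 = -6*a^2 - 23*a + 4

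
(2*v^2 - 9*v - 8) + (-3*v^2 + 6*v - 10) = -v^2 - 3*v - 18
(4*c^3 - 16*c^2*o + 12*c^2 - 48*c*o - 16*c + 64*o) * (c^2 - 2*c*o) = 4*c^5 - 24*c^4*o + 12*c^4 + 32*c^3*o^2 - 72*c^3*o - 16*c^3 + 96*c^2*o^2 + 96*c^2*o - 128*c*o^2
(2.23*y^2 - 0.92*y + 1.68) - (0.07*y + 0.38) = 2.23*y^2 - 0.99*y + 1.3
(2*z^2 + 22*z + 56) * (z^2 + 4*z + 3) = 2*z^4 + 30*z^3 + 150*z^2 + 290*z + 168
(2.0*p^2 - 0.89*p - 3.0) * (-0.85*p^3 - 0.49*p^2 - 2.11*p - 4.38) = -1.7*p^5 - 0.2235*p^4 - 1.2339*p^3 - 5.4121*p^2 + 10.2282*p + 13.14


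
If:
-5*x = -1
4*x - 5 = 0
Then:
No Solution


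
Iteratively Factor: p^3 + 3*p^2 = (p)*(p^2 + 3*p) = p^2*(p + 3)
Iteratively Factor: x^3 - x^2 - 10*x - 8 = (x - 4)*(x^2 + 3*x + 2) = (x - 4)*(x + 1)*(x + 2)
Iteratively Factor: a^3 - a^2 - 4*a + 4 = (a - 1)*(a^2 - 4) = (a - 2)*(a - 1)*(a + 2)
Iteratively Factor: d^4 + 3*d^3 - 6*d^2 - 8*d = (d - 2)*(d^3 + 5*d^2 + 4*d) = (d - 2)*(d + 1)*(d^2 + 4*d) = d*(d - 2)*(d + 1)*(d + 4)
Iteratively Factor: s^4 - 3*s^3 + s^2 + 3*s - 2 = (s - 1)*(s^3 - 2*s^2 - s + 2) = (s - 1)^2*(s^2 - s - 2) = (s - 2)*(s - 1)^2*(s + 1)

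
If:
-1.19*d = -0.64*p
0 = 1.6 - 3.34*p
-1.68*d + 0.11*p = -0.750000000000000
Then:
No Solution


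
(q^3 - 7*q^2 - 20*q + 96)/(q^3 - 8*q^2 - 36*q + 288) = (q^2 + q - 12)/(q^2 - 36)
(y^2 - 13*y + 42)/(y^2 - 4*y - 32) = (-y^2 + 13*y - 42)/(-y^2 + 4*y + 32)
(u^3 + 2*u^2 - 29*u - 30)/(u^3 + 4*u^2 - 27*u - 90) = (u + 1)/(u + 3)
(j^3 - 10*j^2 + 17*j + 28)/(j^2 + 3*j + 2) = (j^2 - 11*j + 28)/(j + 2)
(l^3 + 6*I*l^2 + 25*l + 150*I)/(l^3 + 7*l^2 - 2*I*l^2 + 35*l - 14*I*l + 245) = (l^2 + I*l + 30)/(l^2 + 7*l*(1 - I) - 49*I)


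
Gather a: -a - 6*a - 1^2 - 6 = -7*a - 7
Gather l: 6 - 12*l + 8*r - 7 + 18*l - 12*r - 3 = 6*l - 4*r - 4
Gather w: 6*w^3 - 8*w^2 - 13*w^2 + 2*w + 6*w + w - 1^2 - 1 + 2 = 6*w^3 - 21*w^2 + 9*w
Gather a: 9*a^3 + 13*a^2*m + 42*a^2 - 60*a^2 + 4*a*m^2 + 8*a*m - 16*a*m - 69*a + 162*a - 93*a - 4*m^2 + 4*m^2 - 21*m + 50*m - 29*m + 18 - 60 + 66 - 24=9*a^3 + a^2*(13*m - 18) + a*(4*m^2 - 8*m)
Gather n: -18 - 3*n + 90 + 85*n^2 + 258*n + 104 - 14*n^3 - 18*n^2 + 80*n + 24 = -14*n^3 + 67*n^2 + 335*n + 200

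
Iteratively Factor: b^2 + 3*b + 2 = (b + 1)*(b + 2)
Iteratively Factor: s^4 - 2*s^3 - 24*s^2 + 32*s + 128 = (s - 4)*(s^3 + 2*s^2 - 16*s - 32) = (s - 4)*(s + 4)*(s^2 - 2*s - 8) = (s - 4)^2*(s + 4)*(s + 2)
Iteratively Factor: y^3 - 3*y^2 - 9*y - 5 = (y + 1)*(y^2 - 4*y - 5) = (y + 1)^2*(y - 5)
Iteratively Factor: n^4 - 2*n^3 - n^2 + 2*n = (n + 1)*(n^3 - 3*n^2 + 2*n) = (n - 2)*(n + 1)*(n^2 - n) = (n - 2)*(n - 1)*(n + 1)*(n)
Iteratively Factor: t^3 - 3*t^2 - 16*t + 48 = (t + 4)*(t^2 - 7*t + 12) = (t - 4)*(t + 4)*(t - 3)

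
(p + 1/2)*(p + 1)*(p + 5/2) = p^3 + 4*p^2 + 17*p/4 + 5/4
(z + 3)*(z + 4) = z^2 + 7*z + 12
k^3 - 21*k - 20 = (k - 5)*(k + 1)*(k + 4)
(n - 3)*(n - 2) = n^2 - 5*n + 6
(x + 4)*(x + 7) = x^2 + 11*x + 28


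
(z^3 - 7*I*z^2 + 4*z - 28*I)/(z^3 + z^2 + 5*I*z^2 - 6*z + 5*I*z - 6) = (z^2 - 9*I*z - 14)/(z^2 + z*(1 + 3*I) + 3*I)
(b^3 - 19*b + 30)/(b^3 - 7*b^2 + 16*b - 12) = (b + 5)/(b - 2)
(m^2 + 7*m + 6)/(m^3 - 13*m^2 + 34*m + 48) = (m + 6)/(m^2 - 14*m + 48)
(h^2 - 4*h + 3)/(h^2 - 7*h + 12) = (h - 1)/(h - 4)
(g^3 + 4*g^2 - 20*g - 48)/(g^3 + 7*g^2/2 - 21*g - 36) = 2*(g + 2)/(2*g + 3)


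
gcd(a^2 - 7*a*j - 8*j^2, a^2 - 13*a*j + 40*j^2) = a - 8*j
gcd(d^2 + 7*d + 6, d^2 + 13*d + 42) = d + 6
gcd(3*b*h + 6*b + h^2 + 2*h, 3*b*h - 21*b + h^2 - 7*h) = 3*b + h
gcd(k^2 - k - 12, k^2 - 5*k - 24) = k + 3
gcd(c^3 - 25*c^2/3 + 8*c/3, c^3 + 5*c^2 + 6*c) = c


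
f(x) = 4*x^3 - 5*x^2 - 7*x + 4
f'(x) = 12*x^2 - 10*x - 7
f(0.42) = 0.47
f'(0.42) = -9.08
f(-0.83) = 4.08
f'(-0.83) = 9.57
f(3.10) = 53.41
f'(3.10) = 77.32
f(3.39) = 78.64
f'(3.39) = 97.01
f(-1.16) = -0.85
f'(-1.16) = 20.75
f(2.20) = 6.99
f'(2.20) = 29.08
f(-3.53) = -209.54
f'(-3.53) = 177.83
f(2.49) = 17.32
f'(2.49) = 42.50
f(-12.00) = -7544.00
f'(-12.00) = 1841.00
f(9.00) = 2452.00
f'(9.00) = 875.00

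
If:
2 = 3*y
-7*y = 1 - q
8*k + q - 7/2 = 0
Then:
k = -13/48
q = 17/3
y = 2/3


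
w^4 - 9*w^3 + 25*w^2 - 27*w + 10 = (w - 5)*(w - 2)*(w - 1)^2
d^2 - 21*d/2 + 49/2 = (d - 7)*(d - 7/2)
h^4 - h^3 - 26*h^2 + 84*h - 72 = (h - 3)*(h - 2)^2*(h + 6)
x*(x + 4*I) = x^2 + 4*I*x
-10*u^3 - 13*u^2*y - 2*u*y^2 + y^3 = (-5*u + y)*(u + y)*(2*u + y)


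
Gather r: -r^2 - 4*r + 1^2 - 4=-r^2 - 4*r - 3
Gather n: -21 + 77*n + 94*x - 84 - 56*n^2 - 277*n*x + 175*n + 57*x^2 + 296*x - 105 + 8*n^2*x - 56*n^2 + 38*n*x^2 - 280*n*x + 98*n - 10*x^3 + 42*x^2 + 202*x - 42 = n^2*(8*x - 112) + n*(38*x^2 - 557*x + 350) - 10*x^3 + 99*x^2 + 592*x - 252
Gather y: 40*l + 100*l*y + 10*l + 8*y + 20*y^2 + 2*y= 50*l + 20*y^2 + y*(100*l + 10)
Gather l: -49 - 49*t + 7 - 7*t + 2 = -56*t - 40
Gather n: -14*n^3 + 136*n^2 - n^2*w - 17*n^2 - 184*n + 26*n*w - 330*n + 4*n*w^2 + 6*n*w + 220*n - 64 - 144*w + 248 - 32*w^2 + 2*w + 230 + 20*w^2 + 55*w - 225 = -14*n^3 + n^2*(119 - w) + n*(4*w^2 + 32*w - 294) - 12*w^2 - 87*w + 189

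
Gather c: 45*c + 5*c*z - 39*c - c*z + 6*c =c*(4*z + 12)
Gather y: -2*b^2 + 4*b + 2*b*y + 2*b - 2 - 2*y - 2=-2*b^2 + 6*b + y*(2*b - 2) - 4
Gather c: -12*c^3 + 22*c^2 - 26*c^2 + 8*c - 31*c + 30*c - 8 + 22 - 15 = -12*c^3 - 4*c^2 + 7*c - 1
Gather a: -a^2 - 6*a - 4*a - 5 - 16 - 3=-a^2 - 10*a - 24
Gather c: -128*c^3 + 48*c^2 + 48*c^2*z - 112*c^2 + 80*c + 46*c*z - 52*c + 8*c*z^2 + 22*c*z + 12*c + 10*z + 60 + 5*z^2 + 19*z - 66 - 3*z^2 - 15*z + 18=-128*c^3 + c^2*(48*z - 64) + c*(8*z^2 + 68*z + 40) + 2*z^2 + 14*z + 12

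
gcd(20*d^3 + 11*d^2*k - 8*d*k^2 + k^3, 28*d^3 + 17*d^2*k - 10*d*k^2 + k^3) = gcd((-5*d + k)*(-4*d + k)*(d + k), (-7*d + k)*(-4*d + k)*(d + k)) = 4*d^2 + 3*d*k - k^2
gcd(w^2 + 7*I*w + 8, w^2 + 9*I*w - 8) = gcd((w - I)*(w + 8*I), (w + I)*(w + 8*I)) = w + 8*I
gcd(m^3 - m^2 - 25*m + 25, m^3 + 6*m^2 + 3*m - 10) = m^2 + 4*m - 5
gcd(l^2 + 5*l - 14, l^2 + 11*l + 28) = l + 7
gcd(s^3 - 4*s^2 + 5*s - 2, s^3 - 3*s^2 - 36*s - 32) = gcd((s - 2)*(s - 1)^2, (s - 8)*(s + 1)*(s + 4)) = 1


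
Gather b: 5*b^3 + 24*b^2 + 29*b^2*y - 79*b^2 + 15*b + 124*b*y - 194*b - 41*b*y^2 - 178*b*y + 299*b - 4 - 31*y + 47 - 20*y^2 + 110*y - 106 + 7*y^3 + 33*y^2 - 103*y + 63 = 5*b^3 + b^2*(29*y - 55) + b*(-41*y^2 - 54*y + 120) + 7*y^3 + 13*y^2 - 24*y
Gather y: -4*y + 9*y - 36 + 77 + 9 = 5*y + 50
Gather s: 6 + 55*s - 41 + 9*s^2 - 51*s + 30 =9*s^2 + 4*s - 5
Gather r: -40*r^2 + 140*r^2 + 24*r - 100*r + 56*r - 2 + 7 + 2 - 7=100*r^2 - 20*r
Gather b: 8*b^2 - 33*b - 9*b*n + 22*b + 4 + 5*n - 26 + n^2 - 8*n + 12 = 8*b^2 + b*(-9*n - 11) + n^2 - 3*n - 10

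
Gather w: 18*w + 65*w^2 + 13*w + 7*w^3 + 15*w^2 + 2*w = 7*w^3 + 80*w^2 + 33*w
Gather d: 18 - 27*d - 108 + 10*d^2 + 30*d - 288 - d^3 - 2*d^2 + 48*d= -d^3 + 8*d^2 + 51*d - 378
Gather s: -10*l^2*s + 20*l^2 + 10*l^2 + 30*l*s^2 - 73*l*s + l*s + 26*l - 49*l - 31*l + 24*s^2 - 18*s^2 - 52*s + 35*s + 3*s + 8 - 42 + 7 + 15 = 30*l^2 - 54*l + s^2*(30*l + 6) + s*(-10*l^2 - 72*l - 14) - 12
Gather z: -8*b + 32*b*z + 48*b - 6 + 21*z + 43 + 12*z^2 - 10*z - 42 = 40*b + 12*z^2 + z*(32*b + 11) - 5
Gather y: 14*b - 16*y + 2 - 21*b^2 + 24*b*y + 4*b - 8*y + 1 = -21*b^2 + 18*b + y*(24*b - 24) + 3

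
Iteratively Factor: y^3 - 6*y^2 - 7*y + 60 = (y - 5)*(y^2 - y - 12) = (y - 5)*(y + 3)*(y - 4)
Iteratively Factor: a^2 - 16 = (a - 4)*(a + 4)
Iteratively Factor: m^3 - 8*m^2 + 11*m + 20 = (m - 4)*(m^2 - 4*m - 5) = (m - 5)*(m - 4)*(m + 1)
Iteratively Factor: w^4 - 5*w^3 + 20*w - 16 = (w - 2)*(w^3 - 3*w^2 - 6*w + 8) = (w - 2)*(w + 2)*(w^2 - 5*w + 4) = (w - 4)*(w - 2)*(w + 2)*(w - 1)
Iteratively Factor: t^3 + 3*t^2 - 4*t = (t + 4)*(t^2 - t) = t*(t + 4)*(t - 1)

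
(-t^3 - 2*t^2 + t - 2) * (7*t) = -7*t^4 - 14*t^3 + 7*t^2 - 14*t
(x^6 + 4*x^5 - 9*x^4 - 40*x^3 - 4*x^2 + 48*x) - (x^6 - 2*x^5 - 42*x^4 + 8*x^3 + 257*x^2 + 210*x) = 6*x^5 + 33*x^4 - 48*x^3 - 261*x^2 - 162*x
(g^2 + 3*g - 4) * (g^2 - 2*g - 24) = g^4 + g^3 - 34*g^2 - 64*g + 96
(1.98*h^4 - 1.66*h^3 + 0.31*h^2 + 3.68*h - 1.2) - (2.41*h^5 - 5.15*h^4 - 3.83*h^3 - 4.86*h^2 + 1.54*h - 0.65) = -2.41*h^5 + 7.13*h^4 + 2.17*h^3 + 5.17*h^2 + 2.14*h - 0.55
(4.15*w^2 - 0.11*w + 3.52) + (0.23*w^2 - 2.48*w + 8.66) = 4.38*w^2 - 2.59*w + 12.18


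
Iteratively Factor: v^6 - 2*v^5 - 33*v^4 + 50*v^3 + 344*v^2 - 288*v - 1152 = (v - 4)*(v^5 + 2*v^4 - 25*v^3 - 50*v^2 + 144*v + 288) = (v - 4)*(v - 3)*(v^4 + 5*v^3 - 10*v^2 - 80*v - 96) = (v - 4)*(v - 3)*(v + 3)*(v^3 + 2*v^2 - 16*v - 32) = (v - 4)^2*(v - 3)*(v + 3)*(v^2 + 6*v + 8) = (v - 4)^2*(v - 3)*(v + 3)*(v + 4)*(v + 2)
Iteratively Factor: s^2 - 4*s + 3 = (s - 1)*(s - 3)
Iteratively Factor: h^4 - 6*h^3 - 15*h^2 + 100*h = (h - 5)*(h^3 - h^2 - 20*h) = (h - 5)^2*(h^2 + 4*h) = h*(h - 5)^2*(h + 4)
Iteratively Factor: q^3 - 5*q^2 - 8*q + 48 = (q - 4)*(q^2 - q - 12) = (q - 4)^2*(q + 3)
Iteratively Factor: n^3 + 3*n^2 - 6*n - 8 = (n + 1)*(n^2 + 2*n - 8) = (n - 2)*(n + 1)*(n + 4)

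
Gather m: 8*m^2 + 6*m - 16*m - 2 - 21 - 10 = 8*m^2 - 10*m - 33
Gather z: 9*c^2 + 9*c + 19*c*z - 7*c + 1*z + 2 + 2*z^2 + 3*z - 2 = 9*c^2 + 2*c + 2*z^2 + z*(19*c + 4)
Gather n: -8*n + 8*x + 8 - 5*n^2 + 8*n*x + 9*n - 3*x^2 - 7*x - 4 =-5*n^2 + n*(8*x + 1) - 3*x^2 + x + 4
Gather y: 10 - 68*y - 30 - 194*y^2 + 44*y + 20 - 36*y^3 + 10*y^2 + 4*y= -36*y^3 - 184*y^2 - 20*y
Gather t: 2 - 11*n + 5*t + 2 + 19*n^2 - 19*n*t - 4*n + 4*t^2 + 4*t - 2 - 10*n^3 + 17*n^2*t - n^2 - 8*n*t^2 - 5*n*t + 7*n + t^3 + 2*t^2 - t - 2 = -10*n^3 + 18*n^2 - 8*n + t^3 + t^2*(6 - 8*n) + t*(17*n^2 - 24*n + 8)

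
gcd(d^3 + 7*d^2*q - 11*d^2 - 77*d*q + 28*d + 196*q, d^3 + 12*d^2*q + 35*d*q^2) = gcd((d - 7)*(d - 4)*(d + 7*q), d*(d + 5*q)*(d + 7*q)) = d + 7*q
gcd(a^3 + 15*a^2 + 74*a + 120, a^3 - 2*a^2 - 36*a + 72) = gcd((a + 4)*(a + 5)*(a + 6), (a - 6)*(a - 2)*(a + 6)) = a + 6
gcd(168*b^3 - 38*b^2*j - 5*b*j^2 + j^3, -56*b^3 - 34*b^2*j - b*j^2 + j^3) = 7*b - j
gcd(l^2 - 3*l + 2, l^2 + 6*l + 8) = 1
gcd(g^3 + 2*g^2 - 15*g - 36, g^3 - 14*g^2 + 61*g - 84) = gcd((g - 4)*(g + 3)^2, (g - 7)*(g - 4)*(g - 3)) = g - 4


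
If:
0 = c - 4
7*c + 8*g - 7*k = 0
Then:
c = 4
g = 7*k/8 - 7/2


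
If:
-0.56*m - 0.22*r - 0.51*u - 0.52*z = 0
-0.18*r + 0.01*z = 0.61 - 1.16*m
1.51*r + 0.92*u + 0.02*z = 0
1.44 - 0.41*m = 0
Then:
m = 3.51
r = 20.41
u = -33.94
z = 20.88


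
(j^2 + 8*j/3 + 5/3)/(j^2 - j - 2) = (j + 5/3)/(j - 2)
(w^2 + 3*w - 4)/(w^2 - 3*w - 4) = (-w^2 - 3*w + 4)/(-w^2 + 3*w + 4)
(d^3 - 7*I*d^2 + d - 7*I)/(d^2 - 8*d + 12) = (d^3 - 7*I*d^2 + d - 7*I)/(d^2 - 8*d + 12)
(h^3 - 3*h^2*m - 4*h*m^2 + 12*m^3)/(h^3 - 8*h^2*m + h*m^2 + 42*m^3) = (h - 2*m)/(h - 7*m)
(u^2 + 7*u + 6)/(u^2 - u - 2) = (u + 6)/(u - 2)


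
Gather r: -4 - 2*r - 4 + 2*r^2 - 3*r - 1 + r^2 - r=3*r^2 - 6*r - 9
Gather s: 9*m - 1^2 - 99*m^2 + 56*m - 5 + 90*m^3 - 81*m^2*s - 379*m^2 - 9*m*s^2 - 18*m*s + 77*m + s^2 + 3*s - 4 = 90*m^3 - 478*m^2 + 142*m + s^2*(1 - 9*m) + s*(-81*m^2 - 18*m + 3) - 10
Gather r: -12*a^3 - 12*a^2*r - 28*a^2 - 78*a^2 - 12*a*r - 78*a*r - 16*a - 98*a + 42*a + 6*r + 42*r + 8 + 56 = -12*a^3 - 106*a^2 - 72*a + r*(-12*a^2 - 90*a + 48) + 64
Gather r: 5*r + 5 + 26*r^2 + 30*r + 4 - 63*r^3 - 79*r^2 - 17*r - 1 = -63*r^3 - 53*r^2 + 18*r + 8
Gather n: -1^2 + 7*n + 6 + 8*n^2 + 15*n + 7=8*n^2 + 22*n + 12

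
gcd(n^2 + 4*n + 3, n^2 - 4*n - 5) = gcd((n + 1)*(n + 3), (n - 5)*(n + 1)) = n + 1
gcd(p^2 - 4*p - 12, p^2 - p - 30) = p - 6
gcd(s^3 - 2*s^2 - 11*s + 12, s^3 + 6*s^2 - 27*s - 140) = 1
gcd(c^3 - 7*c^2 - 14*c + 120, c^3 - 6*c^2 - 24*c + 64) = c + 4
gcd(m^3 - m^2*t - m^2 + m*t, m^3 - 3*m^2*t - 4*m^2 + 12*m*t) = m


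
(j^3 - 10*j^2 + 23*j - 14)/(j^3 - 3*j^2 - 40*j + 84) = (j - 1)/(j + 6)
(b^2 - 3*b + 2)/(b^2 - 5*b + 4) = (b - 2)/(b - 4)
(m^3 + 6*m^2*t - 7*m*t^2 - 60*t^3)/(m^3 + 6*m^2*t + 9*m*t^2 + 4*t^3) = (m^2 + 2*m*t - 15*t^2)/(m^2 + 2*m*t + t^2)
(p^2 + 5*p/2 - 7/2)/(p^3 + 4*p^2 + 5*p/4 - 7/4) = 2*(p - 1)/(2*p^2 + p - 1)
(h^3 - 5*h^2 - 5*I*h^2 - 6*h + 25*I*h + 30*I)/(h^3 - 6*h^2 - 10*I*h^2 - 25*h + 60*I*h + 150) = (h + 1)/(h - 5*I)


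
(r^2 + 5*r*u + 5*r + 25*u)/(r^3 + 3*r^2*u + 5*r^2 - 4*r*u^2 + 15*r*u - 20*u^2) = (r + 5*u)/(r^2 + 3*r*u - 4*u^2)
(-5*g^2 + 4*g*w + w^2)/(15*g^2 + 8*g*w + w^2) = (-g + w)/(3*g + w)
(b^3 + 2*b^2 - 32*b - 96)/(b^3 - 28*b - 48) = (b + 4)/(b + 2)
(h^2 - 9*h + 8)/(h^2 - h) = (h - 8)/h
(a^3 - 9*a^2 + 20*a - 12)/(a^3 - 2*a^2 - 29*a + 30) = (a - 2)/(a + 5)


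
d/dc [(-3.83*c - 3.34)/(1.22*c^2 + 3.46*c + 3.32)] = (4.6726*c^2 + 8.1496*c - 1.1592)/(1.4884*c^4 + 8.4424*c^3 + 20.0724*c^2 + 22.9744*c + 11.0224)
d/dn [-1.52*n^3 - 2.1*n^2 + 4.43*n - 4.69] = -4.56*n^2 - 4.2*n + 4.43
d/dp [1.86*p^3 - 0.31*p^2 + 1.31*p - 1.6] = 5.58*p^2 - 0.62*p + 1.31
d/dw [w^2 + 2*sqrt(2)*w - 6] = 2*w + 2*sqrt(2)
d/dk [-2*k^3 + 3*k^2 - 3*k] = -6*k^2 + 6*k - 3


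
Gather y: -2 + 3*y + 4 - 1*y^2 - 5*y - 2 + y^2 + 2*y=0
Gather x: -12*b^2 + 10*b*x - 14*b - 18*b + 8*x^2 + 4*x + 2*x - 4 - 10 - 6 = -12*b^2 - 32*b + 8*x^2 + x*(10*b + 6) - 20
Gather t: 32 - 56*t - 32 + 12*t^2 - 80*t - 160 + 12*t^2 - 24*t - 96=24*t^2 - 160*t - 256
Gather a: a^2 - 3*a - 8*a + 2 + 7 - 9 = a^2 - 11*a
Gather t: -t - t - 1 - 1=-2*t - 2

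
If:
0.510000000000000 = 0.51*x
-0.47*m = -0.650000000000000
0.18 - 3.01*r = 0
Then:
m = 1.38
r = 0.06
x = 1.00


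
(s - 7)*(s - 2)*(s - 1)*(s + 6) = s^4 - 4*s^3 - 37*s^2 + 124*s - 84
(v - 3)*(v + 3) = v^2 - 9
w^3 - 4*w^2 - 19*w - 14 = (w - 7)*(w + 1)*(w + 2)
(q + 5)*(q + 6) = q^2 + 11*q + 30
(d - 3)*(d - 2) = d^2 - 5*d + 6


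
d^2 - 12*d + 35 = (d - 7)*(d - 5)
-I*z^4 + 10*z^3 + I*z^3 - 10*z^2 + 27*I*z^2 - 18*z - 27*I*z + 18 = (z - 1)*(z + 3*I)*(z + 6*I)*(-I*z + 1)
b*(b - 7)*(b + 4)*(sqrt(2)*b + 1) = sqrt(2)*b^4 - 3*sqrt(2)*b^3 + b^3 - 28*sqrt(2)*b^2 - 3*b^2 - 28*b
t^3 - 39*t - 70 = (t - 7)*(t + 2)*(t + 5)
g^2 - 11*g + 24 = (g - 8)*(g - 3)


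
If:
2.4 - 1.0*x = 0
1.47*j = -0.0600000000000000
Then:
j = -0.04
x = 2.40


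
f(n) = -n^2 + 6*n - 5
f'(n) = 6 - 2*n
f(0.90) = -0.41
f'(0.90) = 4.20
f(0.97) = -0.12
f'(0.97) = 4.06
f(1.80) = 2.56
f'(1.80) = 2.40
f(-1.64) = -17.53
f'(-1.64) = 9.28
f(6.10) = -5.61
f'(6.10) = -6.20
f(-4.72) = -55.60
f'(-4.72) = 15.44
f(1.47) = 1.66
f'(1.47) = 3.06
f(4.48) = 1.81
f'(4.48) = -2.96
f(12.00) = -77.00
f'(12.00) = -18.00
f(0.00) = -5.00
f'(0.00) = 6.00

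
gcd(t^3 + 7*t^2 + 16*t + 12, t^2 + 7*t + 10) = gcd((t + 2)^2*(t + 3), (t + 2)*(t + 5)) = t + 2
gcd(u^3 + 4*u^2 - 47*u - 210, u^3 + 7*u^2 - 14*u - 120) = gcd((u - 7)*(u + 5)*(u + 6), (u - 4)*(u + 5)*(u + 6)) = u^2 + 11*u + 30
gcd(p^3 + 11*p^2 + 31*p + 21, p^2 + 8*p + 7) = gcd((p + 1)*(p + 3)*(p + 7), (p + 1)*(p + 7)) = p^2 + 8*p + 7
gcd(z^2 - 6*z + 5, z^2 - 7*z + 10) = z - 5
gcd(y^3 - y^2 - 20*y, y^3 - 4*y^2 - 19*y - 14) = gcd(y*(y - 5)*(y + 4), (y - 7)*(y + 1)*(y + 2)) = 1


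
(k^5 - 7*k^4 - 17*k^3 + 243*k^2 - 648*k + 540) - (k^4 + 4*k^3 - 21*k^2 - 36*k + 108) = k^5 - 8*k^4 - 21*k^3 + 264*k^2 - 612*k + 432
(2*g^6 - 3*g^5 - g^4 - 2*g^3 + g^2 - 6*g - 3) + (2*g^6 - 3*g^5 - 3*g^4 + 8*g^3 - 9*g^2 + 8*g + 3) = 4*g^6 - 6*g^5 - 4*g^4 + 6*g^3 - 8*g^2 + 2*g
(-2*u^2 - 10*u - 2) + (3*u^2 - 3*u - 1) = u^2 - 13*u - 3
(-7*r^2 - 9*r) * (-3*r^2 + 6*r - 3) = 21*r^4 - 15*r^3 - 33*r^2 + 27*r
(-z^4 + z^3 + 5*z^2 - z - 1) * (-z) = z^5 - z^4 - 5*z^3 + z^2 + z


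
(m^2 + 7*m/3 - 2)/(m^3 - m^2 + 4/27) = 9*(m + 3)/(9*m^2 - 3*m - 2)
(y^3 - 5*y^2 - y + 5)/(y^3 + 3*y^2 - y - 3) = (y - 5)/(y + 3)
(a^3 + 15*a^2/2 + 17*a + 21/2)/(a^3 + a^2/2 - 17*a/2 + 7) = (a^2 + 4*a + 3)/(a^2 - 3*a + 2)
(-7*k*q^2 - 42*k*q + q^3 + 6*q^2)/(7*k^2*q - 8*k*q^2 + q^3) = (q + 6)/(-k + q)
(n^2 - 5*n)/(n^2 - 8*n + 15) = n/(n - 3)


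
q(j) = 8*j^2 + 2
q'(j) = 16*j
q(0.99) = 9.84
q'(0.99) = 15.84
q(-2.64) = 57.76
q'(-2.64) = -42.24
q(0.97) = 9.53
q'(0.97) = 15.52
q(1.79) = 27.63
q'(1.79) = 28.64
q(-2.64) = 57.76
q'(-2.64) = -42.24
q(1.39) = 17.46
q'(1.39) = 22.24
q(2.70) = 60.32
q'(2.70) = 43.20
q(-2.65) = 58.18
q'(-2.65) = -42.40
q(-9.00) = 650.00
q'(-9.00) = -144.00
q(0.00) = 2.00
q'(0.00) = 0.00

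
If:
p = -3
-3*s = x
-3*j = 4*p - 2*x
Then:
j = 2*x/3 + 4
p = -3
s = -x/3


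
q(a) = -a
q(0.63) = -0.63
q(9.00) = -9.00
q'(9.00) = -1.00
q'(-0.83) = -1.00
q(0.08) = -0.08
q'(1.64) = -1.00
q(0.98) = -0.98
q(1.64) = -1.64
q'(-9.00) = -1.00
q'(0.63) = -1.00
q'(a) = -1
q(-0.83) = 0.83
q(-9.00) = 9.00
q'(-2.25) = -1.00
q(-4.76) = 4.76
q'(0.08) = -1.00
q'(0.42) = -1.00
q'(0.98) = -1.00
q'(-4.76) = -1.00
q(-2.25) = 2.25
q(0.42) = -0.42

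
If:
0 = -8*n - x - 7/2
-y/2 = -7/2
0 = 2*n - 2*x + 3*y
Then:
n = -14/9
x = 161/18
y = 7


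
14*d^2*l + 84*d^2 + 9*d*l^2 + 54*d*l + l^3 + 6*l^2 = (2*d + l)*(7*d + l)*(l + 6)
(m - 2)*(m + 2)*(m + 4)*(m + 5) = m^4 + 9*m^3 + 16*m^2 - 36*m - 80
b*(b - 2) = b^2 - 2*b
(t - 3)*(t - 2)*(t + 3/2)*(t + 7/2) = t^4 - 55*t^2/4 + 15*t/4 + 63/2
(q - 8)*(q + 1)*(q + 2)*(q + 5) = q^4 - 47*q^2 - 126*q - 80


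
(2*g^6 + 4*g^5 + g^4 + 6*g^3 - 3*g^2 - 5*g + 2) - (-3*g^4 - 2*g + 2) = 2*g^6 + 4*g^5 + 4*g^4 + 6*g^3 - 3*g^2 - 3*g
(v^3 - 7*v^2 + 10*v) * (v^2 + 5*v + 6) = v^5 - 2*v^4 - 19*v^3 + 8*v^2 + 60*v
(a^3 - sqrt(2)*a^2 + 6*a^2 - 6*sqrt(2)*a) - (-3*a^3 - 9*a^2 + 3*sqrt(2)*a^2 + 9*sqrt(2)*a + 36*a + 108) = 4*a^3 - 4*sqrt(2)*a^2 + 15*a^2 - 36*a - 15*sqrt(2)*a - 108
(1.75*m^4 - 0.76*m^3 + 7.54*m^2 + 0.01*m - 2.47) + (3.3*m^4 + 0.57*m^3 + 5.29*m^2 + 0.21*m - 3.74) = 5.05*m^4 - 0.19*m^3 + 12.83*m^2 + 0.22*m - 6.21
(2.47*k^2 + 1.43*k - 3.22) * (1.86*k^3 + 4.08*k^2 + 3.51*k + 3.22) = 4.5942*k^5 + 12.7374*k^4 + 8.5149*k^3 - 0.1649*k^2 - 6.6976*k - 10.3684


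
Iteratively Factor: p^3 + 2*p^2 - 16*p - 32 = (p + 4)*(p^2 - 2*p - 8) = (p + 2)*(p + 4)*(p - 4)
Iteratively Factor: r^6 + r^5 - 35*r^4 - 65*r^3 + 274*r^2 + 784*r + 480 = (r + 1)*(r^5 - 35*r^3 - 30*r^2 + 304*r + 480) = (r - 5)*(r + 1)*(r^4 + 5*r^3 - 10*r^2 - 80*r - 96) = (r - 5)*(r + 1)*(r + 3)*(r^3 + 2*r^2 - 16*r - 32) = (r - 5)*(r + 1)*(r + 3)*(r + 4)*(r^2 - 2*r - 8) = (r - 5)*(r - 4)*(r + 1)*(r + 3)*(r + 4)*(r + 2)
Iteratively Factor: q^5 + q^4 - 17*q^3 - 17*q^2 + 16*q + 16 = (q + 1)*(q^4 - 17*q^2 + 16) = (q + 1)*(q + 4)*(q^3 - 4*q^2 - q + 4) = (q + 1)^2*(q + 4)*(q^2 - 5*q + 4) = (q - 4)*(q + 1)^2*(q + 4)*(q - 1)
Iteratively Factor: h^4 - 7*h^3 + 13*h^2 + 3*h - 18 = (h + 1)*(h^3 - 8*h^2 + 21*h - 18) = (h - 2)*(h + 1)*(h^2 - 6*h + 9) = (h - 3)*(h - 2)*(h + 1)*(h - 3)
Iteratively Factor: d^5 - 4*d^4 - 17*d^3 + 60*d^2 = (d + 4)*(d^4 - 8*d^3 + 15*d^2) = d*(d + 4)*(d^3 - 8*d^2 + 15*d) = d*(d - 5)*(d + 4)*(d^2 - 3*d) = d*(d - 5)*(d - 3)*(d + 4)*(d)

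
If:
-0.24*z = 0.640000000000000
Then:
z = -2.67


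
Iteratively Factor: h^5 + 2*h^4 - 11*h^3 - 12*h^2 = (h + 4)*(h^4 - 2*h^3 - 3*h^2) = (h - 3)*(h + 4)*(h^3 + h^2) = (h - 3)*(h + 1)*(h + 4)*(h^2) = h*(h - 3)*(h + 1)*(h + 4)*(h)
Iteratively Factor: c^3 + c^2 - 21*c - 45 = (c - 5)*(c^2 + 6*c + 9) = (c - 5)*(c + 3)*(c + 3)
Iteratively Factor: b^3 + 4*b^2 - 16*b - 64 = (b + 4)*(b^2 - 16) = (b - 4)*(b + 4)*(b + 4)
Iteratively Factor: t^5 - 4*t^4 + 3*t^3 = (t)*(t^4 - 4*t^3 + 3*t^2) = t^2*(t^3 - 4*t^2 + 3*t) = t^3*(t^2 - 4*t + 3) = t^3*(t - 3)*(t - 1)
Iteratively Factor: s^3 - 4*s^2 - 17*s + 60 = (s - 3)*(s^2 - s - 20) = (s - 5)*(s - 3)*(s + 4)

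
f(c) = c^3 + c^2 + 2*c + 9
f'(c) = 3*c^2 + 2*c + 2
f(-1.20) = 6.31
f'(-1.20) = 3.92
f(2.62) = 39.09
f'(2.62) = 27.83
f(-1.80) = 2.81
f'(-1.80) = 8.12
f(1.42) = 16.72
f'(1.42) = 10.89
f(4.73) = 146.66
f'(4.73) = 78.58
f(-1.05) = 6.84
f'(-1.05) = 3.21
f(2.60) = 38.54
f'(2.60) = 27.48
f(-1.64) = 4.00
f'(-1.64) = 6.79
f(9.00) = 837.00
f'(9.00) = 263.00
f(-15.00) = -3171.00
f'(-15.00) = 647.00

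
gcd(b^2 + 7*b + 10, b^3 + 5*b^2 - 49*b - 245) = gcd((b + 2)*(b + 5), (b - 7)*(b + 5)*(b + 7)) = b + 5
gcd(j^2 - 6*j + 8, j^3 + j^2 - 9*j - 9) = 1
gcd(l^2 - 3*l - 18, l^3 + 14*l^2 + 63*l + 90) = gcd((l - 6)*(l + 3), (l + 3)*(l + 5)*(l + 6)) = l + 3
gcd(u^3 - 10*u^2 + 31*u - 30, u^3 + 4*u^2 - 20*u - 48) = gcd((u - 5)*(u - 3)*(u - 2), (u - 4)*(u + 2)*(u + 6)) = 1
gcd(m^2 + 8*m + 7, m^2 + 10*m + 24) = 1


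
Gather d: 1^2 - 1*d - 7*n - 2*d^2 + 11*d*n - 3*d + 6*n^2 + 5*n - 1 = -2*d^2 + d*(11*n - 4) + 6*n^2 - 2*n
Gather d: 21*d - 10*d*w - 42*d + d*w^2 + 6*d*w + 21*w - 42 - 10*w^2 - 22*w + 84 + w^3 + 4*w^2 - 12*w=d*(w^2 - 4*w - 21) + w^3 - 6*w^2 - 13*w + 42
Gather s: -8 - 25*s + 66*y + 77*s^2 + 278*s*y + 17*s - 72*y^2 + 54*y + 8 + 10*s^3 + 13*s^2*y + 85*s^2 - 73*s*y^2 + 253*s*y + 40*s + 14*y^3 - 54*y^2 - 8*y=10*s^3 + s^2*(13*y + 162) + s*(-73*y^2 + 531*y + 32) + 14*y^3 - 126*y^2 + 112*y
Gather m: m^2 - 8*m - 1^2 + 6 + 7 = m^2 - 8*m + 12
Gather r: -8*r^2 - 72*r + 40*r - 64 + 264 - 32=-8*r^2 - 32*r + 168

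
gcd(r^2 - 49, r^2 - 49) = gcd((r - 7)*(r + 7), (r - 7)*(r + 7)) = r^2 - 49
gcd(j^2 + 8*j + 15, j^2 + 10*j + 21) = j + 3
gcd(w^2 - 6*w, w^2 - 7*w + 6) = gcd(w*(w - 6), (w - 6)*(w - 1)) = w - 6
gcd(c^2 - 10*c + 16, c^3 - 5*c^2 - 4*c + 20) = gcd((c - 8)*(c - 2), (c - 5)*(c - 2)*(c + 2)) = c - 2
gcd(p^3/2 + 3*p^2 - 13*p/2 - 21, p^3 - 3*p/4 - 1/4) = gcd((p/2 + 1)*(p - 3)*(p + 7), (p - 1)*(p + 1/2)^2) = 1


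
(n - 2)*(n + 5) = n^2 + 3*n - 10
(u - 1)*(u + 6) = u^2 + 5*u - 6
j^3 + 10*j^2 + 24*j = j*(j + 4)*(j + 6)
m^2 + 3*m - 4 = (m - 1)*(m + 4)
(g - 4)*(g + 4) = g^2 - 16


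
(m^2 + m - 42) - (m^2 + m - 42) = 0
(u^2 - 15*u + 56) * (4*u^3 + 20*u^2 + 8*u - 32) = 4*u^5 - 40*u^4 - 68*u^3 + 968*u^2 + 928*u - 1792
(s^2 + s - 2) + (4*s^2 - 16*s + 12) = 5*s^2 - 15*s + 10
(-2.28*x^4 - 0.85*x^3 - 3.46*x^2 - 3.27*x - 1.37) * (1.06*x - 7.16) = -2.4168*x^5 + 15.4238*x^4 + 2.4184*x^3 + 21.3074*x^2 + 21.961*x + 9.8092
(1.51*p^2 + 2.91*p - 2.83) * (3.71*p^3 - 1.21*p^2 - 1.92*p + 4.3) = 5.6021*p^5 + 8.969*p^4 - 16.9196*p^3 + 4.3301*p^2 + 17.9466*p - 12.169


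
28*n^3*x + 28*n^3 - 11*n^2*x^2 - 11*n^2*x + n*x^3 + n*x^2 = (-7*n + x)*(-4*n + x)*(n*x + n)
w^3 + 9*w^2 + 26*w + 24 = (w + 2)*(w + 3)*(w + 4)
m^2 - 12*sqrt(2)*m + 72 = (m - 6*sqrt(2))^2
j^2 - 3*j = j*(j - 3)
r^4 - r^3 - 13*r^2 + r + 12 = (r - 4)*(r - 1)*(r + 1)*(r + 3)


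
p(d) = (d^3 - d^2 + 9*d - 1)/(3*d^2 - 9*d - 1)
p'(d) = (9 - 6*d)*(d^3 - d^2 + 9*d - 1)/(3*d^2 - 9*d - 1)^2 + (3*d^2 - 2*d + 9)/(3*d^2 - 9*d - 1)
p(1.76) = -2.28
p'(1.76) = -2.43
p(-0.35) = -1.71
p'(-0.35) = -3.56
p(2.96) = -31.59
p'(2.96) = -225.88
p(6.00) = 4.40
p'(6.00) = -0.26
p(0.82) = -0.98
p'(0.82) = -0.84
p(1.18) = -1.33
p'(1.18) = -1.11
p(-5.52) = -1.78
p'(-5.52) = 0.26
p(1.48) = -1.73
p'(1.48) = -1.60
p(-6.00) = -1.91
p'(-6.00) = 0.27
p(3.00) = -44.00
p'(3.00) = -426.00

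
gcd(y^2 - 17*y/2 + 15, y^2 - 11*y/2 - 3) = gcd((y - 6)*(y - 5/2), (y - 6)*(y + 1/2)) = y - 6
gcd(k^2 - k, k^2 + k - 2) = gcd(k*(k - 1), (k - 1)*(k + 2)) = k - 1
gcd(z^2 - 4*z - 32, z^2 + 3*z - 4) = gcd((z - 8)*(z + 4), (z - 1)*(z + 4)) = z + 4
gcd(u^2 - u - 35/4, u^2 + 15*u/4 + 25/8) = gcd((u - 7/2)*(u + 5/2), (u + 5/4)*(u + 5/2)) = u + 5/2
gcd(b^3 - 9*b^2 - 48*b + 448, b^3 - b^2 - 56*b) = b^2 - b - 56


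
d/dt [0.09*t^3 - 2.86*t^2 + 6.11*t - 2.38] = 0.27*t^2 - 5.72*t + 6.11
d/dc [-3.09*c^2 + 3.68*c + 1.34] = 3.68 - 6.18*c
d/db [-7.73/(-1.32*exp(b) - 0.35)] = -10.2036*exp(b)/(1.32*exp(b) + 0.35)^2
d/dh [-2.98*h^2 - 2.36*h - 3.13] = -5.96*h - 2.36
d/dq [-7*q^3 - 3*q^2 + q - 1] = -21*q^2 - 6*q + 1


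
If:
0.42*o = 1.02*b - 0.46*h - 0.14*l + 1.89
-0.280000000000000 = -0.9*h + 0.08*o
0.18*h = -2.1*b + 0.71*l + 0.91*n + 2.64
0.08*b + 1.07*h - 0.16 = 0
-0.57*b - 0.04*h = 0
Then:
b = -0.01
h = 0.15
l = 18.36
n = -17.22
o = -1.81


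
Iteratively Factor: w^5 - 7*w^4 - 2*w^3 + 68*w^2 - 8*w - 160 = (w - 2)*(w^4 - 5*w^3 - 12*w^2 + 44*w + 80) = (w - 2)*(w + 2)*(w^3 - 7*w^2 + 2*w + 40) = (w - 5)*(w - 2)*(w + 2)*(w^2 - 2*w - 8) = (w - 5)*(w - 4)*(w - 2)*(w + 2)*(w + 2)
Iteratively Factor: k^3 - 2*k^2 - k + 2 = (k + 1)*(k^2 - 3*k + 2) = (k - 1)*(k + 1)*(k - 2)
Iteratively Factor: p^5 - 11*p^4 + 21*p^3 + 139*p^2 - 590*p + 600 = (p - 5)*(p^4 - 6*p^3 - 9*p^2 + 94*p - 120) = (p - 5)*(p - 3)*(p^3 - 3*p^2 - 18*p + 40) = (p - 5)^2*(p - 3)*(p^2 + 2*p - 8) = (p - 5)^2*(p - 3)*(p - 2)*(p + 4)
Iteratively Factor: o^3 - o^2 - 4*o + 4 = (o - 1)*(o^2 - 4) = (o - 2)*(o - 1)*(o + 2)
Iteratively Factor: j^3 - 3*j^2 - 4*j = (j - 4)*(j^2 + j) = j*(j - 4)*(j + 1)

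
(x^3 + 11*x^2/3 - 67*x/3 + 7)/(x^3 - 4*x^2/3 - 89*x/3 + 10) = (x^2 + 4*x - 21)/(x^2 - x - 30)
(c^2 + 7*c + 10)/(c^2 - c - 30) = (c + 2)/(c - 6)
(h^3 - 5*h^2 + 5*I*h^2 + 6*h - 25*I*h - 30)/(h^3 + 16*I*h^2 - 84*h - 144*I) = (h^2 - h*(5 + I) + 5*I)/(h^2 + 10*I*h - 24)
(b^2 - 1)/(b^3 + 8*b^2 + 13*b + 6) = (b - 1)/(b^2 + 7*b + 6)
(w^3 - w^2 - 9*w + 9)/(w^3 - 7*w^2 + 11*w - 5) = (w^2 - 9)/(w^2 - 6*w + 5)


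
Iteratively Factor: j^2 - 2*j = (j)*(j - 2)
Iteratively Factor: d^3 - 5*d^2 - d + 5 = (d - 1)*(d^2 - 4*d - 5) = (d - 5)*(d - 1)*(d + 1)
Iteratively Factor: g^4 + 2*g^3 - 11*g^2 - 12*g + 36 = (g - 2)*(g^3 + 4*g^2 - 3*g - 18) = (g - 2)^2*(g^2 + 6*g + 9) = (g - 2)^2*(g + 3)*(g + 3)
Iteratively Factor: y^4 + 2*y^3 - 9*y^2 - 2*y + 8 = (y - 1)*(y^3 + 3*y^2 - 6*y - 8) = (y - 1)*(y + 1)*(y^2 + 2*y - 8) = (y - 2)*(y - 1)*(y + 1)*(y + 4)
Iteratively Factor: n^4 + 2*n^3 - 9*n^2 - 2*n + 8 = (n + 1)*(n^3 + n^2 - 10*n + 8) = (n - 2)*(n + 1)*(n^2 + 3*n - 4) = (n - 2)*(n + 1)*(n + 4)*(n - 1)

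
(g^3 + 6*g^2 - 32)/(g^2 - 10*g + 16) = (g^2 + 8*g + 16)/(g - 8)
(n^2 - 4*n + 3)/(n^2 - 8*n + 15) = (n - 1)/(n - 5)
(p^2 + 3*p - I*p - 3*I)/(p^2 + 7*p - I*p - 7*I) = (p + 3)/(p + 7)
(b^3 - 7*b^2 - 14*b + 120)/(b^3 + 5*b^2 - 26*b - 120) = (b - 6)/(b + 6)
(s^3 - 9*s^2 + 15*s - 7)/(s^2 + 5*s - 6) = (s^2 - 8*s + 7)/(s + 6)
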